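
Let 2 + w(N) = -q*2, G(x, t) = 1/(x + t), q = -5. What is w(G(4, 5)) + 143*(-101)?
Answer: -14435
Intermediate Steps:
G(x, t) = 1/(t + x)
w(N) = 8 (w(N) = -2 - 1*(-5)*2 = -2 + 5*2 = -2 + 10 = 8)
w(G(4, 5)) + 143*(-101) = 8 + 143*(-101) = 8 - 14443 = -14435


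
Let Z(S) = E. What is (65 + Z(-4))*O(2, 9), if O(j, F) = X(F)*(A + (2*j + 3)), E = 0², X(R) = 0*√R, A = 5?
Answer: 0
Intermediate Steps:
X(R) = 0
E = 0
Z(S) = 0
O(j, F) = 0 (O(j, F) = 0*(5 + (2*j + 3)) = 0*(5 + (3 + 2*j)) = 0*(8 + 2*j) = 0)
(65 + Z(-4))*O(2, 9) = (65 + 0)*0 = 65*0 = 0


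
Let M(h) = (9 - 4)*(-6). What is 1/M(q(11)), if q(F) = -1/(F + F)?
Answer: -1/30 ≈ -0.033333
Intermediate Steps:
q(F) = -1/(2*F)
M(h) = -30 (M(h) = 5*(-6) = -30)
1/M(q(11)) = 1/(-30) = -1/30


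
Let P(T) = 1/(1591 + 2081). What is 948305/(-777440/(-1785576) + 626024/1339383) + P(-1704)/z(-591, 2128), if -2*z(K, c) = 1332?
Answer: 57774584574630457966891/55002078272863728 ≈ 1.0504e+6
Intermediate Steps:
z(K, c) = -666 (z(K, c) = -½*1332 = -666)
P(T) = 1/3672
948305/(-777440/(-1785576) + 626024/1339383) + P(-1704)/z(-591, 2128) = 948305/(-777440/(-1785576) + 626024/1339383) + (1/3672)/(-666) = 948305/(-777440*(-1/1785576) + 626024*(1/1339383)) + (1/3672)*(-1/666) = 948305/(97180/223197 + 626024/1339383) - 1/2445552 = 948305/(89962639556/99648755817) - 1/2445552 = 948305*(99648755817/89962639556) - 1/2445552 = 94497413385040185/89962639556 - 1/2445552 = 57774584574630457966891/55002078272863728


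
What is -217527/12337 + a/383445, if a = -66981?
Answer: -28078661704/1576853655 ≈ -17.807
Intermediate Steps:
-217527/12337 + a/383445 = -217527/12337 - 66981/383445 = -217527*1/12337 - 66981*1/383445 = -217527/12337 - 22327/127815 = -28078661704/1576853655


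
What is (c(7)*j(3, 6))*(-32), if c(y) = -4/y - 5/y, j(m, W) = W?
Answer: 1728/7 ≈ 246.86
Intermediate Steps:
c(y) = -9/y (c(y) = -4/y - 5/y = -9/y)
(c(7)*j(3, 6))*(-32) = (-9/7*6)*(-32) = (-9*⅐*6)*(-32) = -9/7*6*(-32) = -54/7*(-32) = 1728/7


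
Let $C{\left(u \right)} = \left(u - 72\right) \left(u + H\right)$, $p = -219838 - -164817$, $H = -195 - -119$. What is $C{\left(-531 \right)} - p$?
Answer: $421042$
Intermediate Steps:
$H = -76$ ($H = -195 + 119 = -76$)
$p = -55021$ ($p = -219838 + 164817 = -55021$)
$C{\left(u \right)} = \left(-76 + u\right) \left(-72 + u\right)$ ($C{\left(u \right)} = \left(u - 72\right) \left(u - 76\right) = \left(-72 + u\right) \left(-76 + u\right) = \left(-76 + u\right) \left(-72 + u\right)$)
$C{\left(-531 \right)} - p = \left(5472 + \left(-531\right)^{2} - -78588\right) - -55021 = \left(5472 + 281961 + 78588\right) + 55021 = 366021 + 55021 = 421042$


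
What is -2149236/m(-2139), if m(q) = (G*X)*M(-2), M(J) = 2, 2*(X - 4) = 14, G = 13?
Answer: -1074618/143 ≈ -7514.8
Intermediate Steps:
X = 11 (X = 4 + (1/2)*14 = 4 + 7 = 11)
m(q) = 286 (m(q) = (13*11)*2 = 143*2 = 286)
-2149236/m(-2139) = -2149236/286 = -2149236*1/286 = -1074618/143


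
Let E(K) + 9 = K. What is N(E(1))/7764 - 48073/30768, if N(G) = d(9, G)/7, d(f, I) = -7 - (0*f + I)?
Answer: -72573351/46449424 ≈ -1.5624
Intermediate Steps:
d(f, I) = -7 - I (d(f, I) = -7 - (0 + I) = -7 - I)
E(K) = -9 + K
N(G) = -1 - G/7 (N(G) = (-7 - G)/7 = (-7 - G)*(1/7) = -1 - G/7)
N(E(1))/7764 - 48073/30768 = (-1 - (-9 + 1)/7)/7764 - 48073/30768 = (-1 - 1/7*(-8))*(1/7764) - 48073*1/30768 = (-1 + 8/7)*(1/7764) - 48073/30768 = (1/7)*(1/7764) - 48073/30768 = 1/54348 - 48073/30768 = -72573351/46449424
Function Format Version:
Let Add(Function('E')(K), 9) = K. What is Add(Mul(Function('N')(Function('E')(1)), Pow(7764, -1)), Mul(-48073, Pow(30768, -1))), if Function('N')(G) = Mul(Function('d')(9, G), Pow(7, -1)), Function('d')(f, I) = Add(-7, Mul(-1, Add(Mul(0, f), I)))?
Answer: Rational(-72573351, 46449424) ≈ -1.5624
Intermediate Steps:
Function('d')(f, I) = Add(-7, Mul(-1, I)) (Function('d')(f, I) = Add(-7, Mul(-1, Add(0, I))) = Add(-7, Mul(-1, I)))
Function('E')(K) = Add(-9, K)
Function('N')(G) = Add(-1, Mul(Rational(-1, 7), G)) (Function('N')(G) = Mul(Add(-7, Mul(-1, G)), Pow(7, -1)) = Mul(Add(-7, Mul(-1, G)), Rational(1, 7)) = Add(-1, Mul(Rational(-1, 7), G)))
Add(Mul(Function('N')(Function('E')(1)), Pow(7764, -1)), Mul(-48073, Pow(30768, -1))) = Add(Mul(Add(-1, Mul(Rational(-1, 7), Add(-9, 1))), Pow(7764, -1)), Mul(-48073, Pow(30768, -1))) = Add(Mul(Add(-1, Mul(Rational(-1, 7), -8)), Rational(1, 7764)), Mul(-48073, Rational(1, 30768))) = Add(Mul(Add(-1, Rational(8, 7)), Rational(1, 7764)), Rational(-48073, 30768)) = Add(Mul(Rational(1, 7), Rational(1, 7764)), Rational(-48073, 30768)) = Add(Rational(1, 54348), Rational(-48073, 30768)) = Rational(-72573351, 46449424)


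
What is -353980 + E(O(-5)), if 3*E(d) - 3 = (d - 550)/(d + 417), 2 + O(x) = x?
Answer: -435394727/1230 ≈ -3.5398e+5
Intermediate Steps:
O(x) = -2 + x
E(d) = 1 + (-550 + d)/(3*(417 + d)) (E(d) = 1 + ((d - 550)/(d + 417))/3 = 1 + ((-550 + d)/(417 + d))/3 = 1 + (-550 + d)/(3*(417 + d)))
-353980 + E(O(-5)) = -353980 + (701 + 4*(-2 - 5))/(3*(417 + (-2 - 5))) = -353980 + (701 + 4*(-7))/(3*(417 - 7)) = -353980 + (1/3)*(701 - 28)/410 = -353980 + (1/3)*(1/410)*673 = -353980 + 673/1230 = -435394727/1230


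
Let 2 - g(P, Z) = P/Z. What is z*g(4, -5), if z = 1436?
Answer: 20104/5 ≈ 4020.8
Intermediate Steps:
g(P, Z) = 2 - P/Z
z*g(4, -5) = 1436*(2 - 1*4/(-5)) = 1436*(2 - 1*4*(-⅕)) = 1436*(2 + ⅘) = 1436*(14/5) = 20104/5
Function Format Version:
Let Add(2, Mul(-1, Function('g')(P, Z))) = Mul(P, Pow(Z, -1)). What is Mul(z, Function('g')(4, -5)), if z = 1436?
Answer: Rational(20104, 5) ≈ 4020.8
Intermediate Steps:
Function('g')(P, Z) = Add(2, Mul(-1, P, Pow(Z, -1))) (Function('g')(P, Z) = Add(2, Mul(-1, Mul(P, Pow(Z, -1)))) = Add(2, Mul(-1, P, Pow(Z, -1))))
Mul(z, Function('g')(4, -5)) = Mul(1436, Add(2, Mul(-1, 4, Pow(-5, -1)))) = Mul(1436, Add(2, Mul(-1, 4, Rational(-1, 5)))) = Mul(1436, Add(2, Rational(4, 5))) = Mul(1436, Rational(14, 5)) = Rational(20104, 5)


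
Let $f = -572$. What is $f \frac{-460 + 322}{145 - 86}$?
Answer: $\frac{78936}{59} \approx 1337.9$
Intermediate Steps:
$f \frac{-460 + 322}{145 - 86} = - 572 \frac{-460 + 322}{145 - 86} = - 572 \left(- \frac{138}{59}\right) = - 572 \left(\left(-138\right) \frac{1}{59}\right) = \left(-572\right) \left(- \frac{138}{59}\right) = \frac{78936}{59}$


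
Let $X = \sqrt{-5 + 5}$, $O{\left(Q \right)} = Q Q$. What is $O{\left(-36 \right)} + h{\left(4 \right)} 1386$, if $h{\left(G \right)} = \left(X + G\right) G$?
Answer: $23472$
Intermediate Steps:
$O{\left(Q \right)} = Q^{2}$
$X = 0$ ($X = \sqrt{0} = 0$)
$h{\left(G \right)} = G^{2}$ ($h{\left(G \right)} = \left(0 + G\right) G = G G = G^{2}$)
$O{\left(-36 \right)} + h{\left(4 \right)} 1386 = \left(-36\right)^{2} + 4^{2} \cdot 1386 = 1296 + 16 \cdot 1386 = 1296 + 22176 = 23472$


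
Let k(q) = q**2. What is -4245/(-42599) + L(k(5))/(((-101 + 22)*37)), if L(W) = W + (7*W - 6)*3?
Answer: -10254533/124516877 ≈ -0.082355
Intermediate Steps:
L(W) = -18 + 22*W (L(W) = W + (-6 + 7*W)*3 = W + (-18 + 21*W) = -18 + 22*W)
-4245/(-42599) + L(k(5))/(((-101 + 22)*37)) = -4245/(-42599) + (-18 + 22*5**2)/(((-101 + 22)*37)) = -4245*(-1/42599) + (-18 + 22*25)/((-79*37)) = 4245/42599 + (-18 + 550)/(-2923) = 4245/42599 + 532*(-1/2923) = 4245/42599 - 532/2923 = -10254533/124516877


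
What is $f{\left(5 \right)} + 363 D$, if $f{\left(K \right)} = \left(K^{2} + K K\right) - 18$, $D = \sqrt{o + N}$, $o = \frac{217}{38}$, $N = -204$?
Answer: $32 + \frac{363 i \sqrt{286330}}{38} \approx 32.0 + 5111.6 i$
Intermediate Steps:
$o = \frac{217}{38}$ ($o = 217 \cdot \frac{1}{38} = \frac{217}{38} \approx 5.7105$)
$D = \frac{i \sqrt{286330}}{38}$ ($D = \sqrt{\frac{217}{38} - 204} = \sqrt{- \frac{7535}{38}} = \frac{i \sqrt{286330}}{38} \approx 14.082 i$)
$f{\left(K \right)} = -18 + 2 K^{2}$ ($f{\left(K \right)} = \left(K^{2} + K^{2}\right) - 18 = 2 K^{2} - 18 = -18 + 2 K^{2}$)
$f{\left(5 \right)} + 363 D = \left(-18 + 2 \cdot 5^{2}\right) + 363 \frac{i \sqrt{286330}}{38} = \left(-18 + 2 \cdot 25\right) + \frac{363 i \sqrt{286330}}{38} = \left(-18 + 50\right) + \frac{363 i \sqrt{286330}}{38} = 32 + \frac{363 i \sqrt{286330}}{38}$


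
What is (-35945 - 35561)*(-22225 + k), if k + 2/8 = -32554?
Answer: 7834090101/2 ≈ 3.9170e+9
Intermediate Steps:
k = -130217/4 (k = -1/4 - 32554 = -130217/4 ≈ -32554.)
(-35945 - 35561)*(-22225 + k) = (-35945 - 35561)*(-22225 - 130217/4) = -71506*(-219117/4) = 7834090101/2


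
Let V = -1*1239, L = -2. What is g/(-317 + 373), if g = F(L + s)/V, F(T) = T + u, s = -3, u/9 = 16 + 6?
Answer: -193/69384 ≈ -0.0027816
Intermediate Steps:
u = 198 (u = 9*(16 + 6) = 9*22 = 198)
V = -1239
F(T) = 198 + T (F(T) = T + 198 = 198 + T)
g = -193/1239 (g = (198 + (-2 - 3))/(-1239) = (198 - 5)*(-1/1239) = 193*(-1/1239) = -193/1239 ≈ -0.15577)
g/(-317 + 373) = -193/(1239*(-317 + 373)) = -193/1239/56 = -193/1239*1/56 = -193/69384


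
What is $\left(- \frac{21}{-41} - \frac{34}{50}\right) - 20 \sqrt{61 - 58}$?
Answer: $- \frac{172}{1025} - 20 \sqrt{3} \approx -34.809$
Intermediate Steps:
$\left(- \frac{21}{-41} - \frac{34}{50}\right) - 20 \sqrt{61 - 58} = \left(\left(-21\right) \left(- \frac{1}{41}\right) - \frac{17}{25}\right) - 20 \sqrt{3} = \left(\frac{21}{41} - \frac{17}{25}\right) - 20 \sqrt{3} = - \frac{172}{1025} - 20 \sqrt{3}$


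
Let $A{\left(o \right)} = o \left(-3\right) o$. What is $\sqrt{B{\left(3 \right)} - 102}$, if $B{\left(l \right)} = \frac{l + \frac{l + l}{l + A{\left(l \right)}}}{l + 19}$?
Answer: $\frac{i \sqrt{1630}}{4} \approx 10.093 i$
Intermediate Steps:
$A{\left(o \right)} = - 3 o^{2}$ ($A{\left(o \right)} = - 3 o o = - 3 o^{2}$)
$B{\left(l \right)} = \frac{l + \frac{2 l}{l - 3 l^{2}}}{19 + l}$ ($B{\left(l \right)} = \frac{l + \frac{l + l}{l - 3 l^{2}}}{l + 19} = \frac{l + \frac{2 l}{l - 3 l^{2}}}{19 + l}$)
$\sqrt{B{\left(3 \right)} - 102} = \sqrt{\frac{2 + 3 - 3 \cdot 3^{2}}{19 - 168 - 3 \cdot 3^{2}} - 102} = \sqrt{\frac{2 + 3 - 27}{19 - 168 - 27} - 102} = \sqrt{\frac{1}{-176} \left(-22\right) - 102} = \sqrt{\left(- \frac{1}{176}\right) \left(-22\right) - 102} = \sqrt{\frac{1}{8} - 102} = \sqrt{- \frac{815}{8}} = \frac{i \sqrt{1630}}{4}$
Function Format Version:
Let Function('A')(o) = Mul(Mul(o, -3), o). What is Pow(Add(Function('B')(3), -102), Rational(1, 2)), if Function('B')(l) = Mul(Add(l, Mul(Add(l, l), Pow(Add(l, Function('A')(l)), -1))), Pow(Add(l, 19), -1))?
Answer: Mul(Rational(1, 4), I, Pow(1630, Rational(1, 2))) ≈ Mul(10.093, I)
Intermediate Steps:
Function('A')(o) = Mul(-3, Pow(o, 2)) (Function('A')(o) = Mul(Mul(-3, o), o) = Mul(-3, Pow(o, 2)))
Function('B')(l) = Mul(Pow(Add(19, l), -1), Add(l, Mul(2, l, Pow(Add(l, Mul(-3, Pow(l, 2))), -1)))) (Function('B')(l) = Mul(Add(l, Mul(Add(l, l), Pow(Add(l, Mul(-3, Pow(l, 2))), -1))), Pow(Add(l, 19), -1)) = Mul(Add(l, Mul(Mul(2, l), Pow(Add(l, Mul(-3, Pow(l, 2))), -1))), Pow(Add(19, l), -1)) = Mul(Add(l, Mul(2, l, Pow(Add(l, Mul(-3, Pow(l, 2))), -1))), Pow(Add(19, l), -1)) = Mul(Pow(Add(19, l), -1), Add(l, Mul(2, l, Pow(Add(l, Mul(-3, Pow(l, 2))), -1)))))
Pow(Add(Function('B')(3), -102), Rational(1, 2)) = Pow(Add(Mul(Pow(Add(19, Mul(-56, 3), Mul(-3, Pow(3, 2))), -1), Add(2, 3, Mul(-3, Pow(3, 2)))), -102), Rational(1, 2)) = Pow(Add(Mul(Pow(Add(19, -168, Mul(-3, 9)), -1), Add(2, 3, Mul(-3, 9))), -102), Rational(1, 2)) = Pow(Add(Mul(Pow(Add(19, -168, -27), -1), Add(2, 3, -27)), -102), Rational(1, 2)) = Pow(Add(Mul(Pow(-176, -1), -22), -102), Rational(1, 2)) = Pow(Add(Mul(Rational(-1, 176), -22), -102), Rational(1, 2)) = Pow(Add(Rational(1, 8), -102), Rational(1, 2)) = Pow(Rational(-815, 8), Rational(1, 2)) = Mul(Rational(1, 4), I, Pow(1630, Rational(1, 2)))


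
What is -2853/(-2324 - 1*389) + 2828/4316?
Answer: 4996478/2927327 ≈ 1.7068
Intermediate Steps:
-2853/(-2324 - 1*389) + 2828/4316 = -2853/(-2324 - 389) + 2828*(1/4316) = -2853/(-2713) + 707/1079 = -2853*(-1/2713) + 707/1079 = 2853/2713 + 707/1079 = 4996478/2927327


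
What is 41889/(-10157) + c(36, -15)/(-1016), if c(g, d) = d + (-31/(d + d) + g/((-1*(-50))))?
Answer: -6363701641/1547926800 ≈ -4.1111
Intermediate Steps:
c(g, d) = d - 31/(2*d) + g/50 (c(g, d) = d + (-31*1/(2*d) + g/50) = d + (-31/(2*d) + g*(1/50)) = d + (-31/(2*d) + g/50) = d - 31/(2*d) + g/50)
41889/(-10157) + c(36, -15)/(-1016) = 41889/(-10157) + (-15 - 31/2/(-15) + (1/50)*36)/(-1016) = 41889*(-1/10157) + (-15 - 31/2*(-1/15) + 18/25)*(-1/1016) = -41889/10157 + (-15 + 31/30 + 18/25)*(-1/1016) = -41889/10157 - 1987/150*(-1/1016) = -41889/10157 + 1987/152400 = -6363701641/1547926800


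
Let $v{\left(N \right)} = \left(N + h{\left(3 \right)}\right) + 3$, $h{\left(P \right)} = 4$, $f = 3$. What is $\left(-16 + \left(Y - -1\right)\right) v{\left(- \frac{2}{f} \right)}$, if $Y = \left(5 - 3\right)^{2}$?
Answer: $- \frac{209}{3} \approx -69.667$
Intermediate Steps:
$v{\left(N \right)} = 7 + N$ ($v{\left(N \right)} = \left(N + 4\right) + 3 = \left(4 + N\right) + 3 = 7 + N$)
$Y = 4$ ($Y = 2^{2} = 4$)
$\left(-16 + \left(Y - -1\right)\right) v{\left(- \frac{2}{f} \right)} = \left(-16 + \left(4 - -1\right)\right) \left(7 - \frac{2}{3}\right) = \left(-16 + \left(4 + 1\right)\right) \left(7 - \frac{2}{3}\right) = \left(-16 + 5\right) \left(7 - \frac{2}{3}\right) = \left(-11\right) \frac{19}{3} = - \frac{209}{3}$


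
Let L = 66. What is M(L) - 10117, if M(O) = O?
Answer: -10051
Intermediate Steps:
M(L) - 10117 = 66 - 10117 = -10051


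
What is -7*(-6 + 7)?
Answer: -7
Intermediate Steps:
-7*(-6 + 7) = -7*1 = -7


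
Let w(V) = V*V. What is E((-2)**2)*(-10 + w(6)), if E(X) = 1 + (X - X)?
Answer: 26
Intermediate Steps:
w(V) = V**2
E(X) = 1 (E(X) = 1 + 0 = 1)
E((-2)**2)*(-10 + w(6)) = 1*(-10 + 6**2) = 1*(-10 + 36) = 1*26 = 26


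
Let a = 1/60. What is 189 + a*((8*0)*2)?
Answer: 189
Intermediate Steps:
a = 1/60 ≈ 0.016667
189 + a*((8*0)*2) = 189 + ((8*0)*2)/60 = 189 + (0*2)/60 = 189 + (1/60)*0 = 189 + 0 = 189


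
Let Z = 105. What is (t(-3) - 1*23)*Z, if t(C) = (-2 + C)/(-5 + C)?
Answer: -18795/8 ≈ -2349.4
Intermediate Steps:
t(C) = (-2 + C)/(-5 + C)
(t(-3) - 1*23)*Z = ((-2 - 3)/(-5 - 3) - 1*23)*105 = (-5/(-8) - 23)*105 = (-⅛*(-5) - 23)*105 = (5/8 - 23)*105 = -179/8*105 = -18795/8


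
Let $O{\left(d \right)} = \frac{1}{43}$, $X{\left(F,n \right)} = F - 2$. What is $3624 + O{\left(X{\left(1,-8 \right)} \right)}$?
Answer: $\frac{155833}{43} \approx 3624.0$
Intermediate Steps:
$X{\left(F,n \right)} = -2 + F$
$O{\left(d \right)} = \frac{1}{43}$
$3624 + O{\left(X{\left(1,-8 \right)} \right)} = 3624 + \frac{1}{43} = \frac{155833}{43}$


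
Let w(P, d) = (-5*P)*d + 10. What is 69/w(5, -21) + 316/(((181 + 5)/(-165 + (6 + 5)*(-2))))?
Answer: -15800693/49755 ≈ -317.57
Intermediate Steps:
w(P, d) = 10 - 5*P*d (w(P, d) = -5*P*d + 10 = 10 - 5*P*d)
69/w(5, -21) + 316/(((181 + 5)/(-165 + (6 + 5)*(-2)))) = 69/(10 - 5*5*(-21)) + 316/(((181 + 5)/(-165 + (6 + 5)*(-2)))) = 69/(10 + 525) + 316/((186/(-165 + 11*(-2)))) = 69/535 + 316/((186/(-165 - 22))) = 69*(1/535) + 316/((186/(-187))) = 69/535 + 316/((186*(-1/187))) = 69/535 + 316/(-186/187) = 69/535 + 316*(-187/186) = 69/535 - 29546/93 = -15800693/49755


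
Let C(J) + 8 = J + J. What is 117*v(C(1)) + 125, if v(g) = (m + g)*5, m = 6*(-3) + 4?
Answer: -11575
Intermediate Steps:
m = -14 (m = -18 + 4 = -14)
C(J) = -8 + 2*J (C(J) = -8 + (J + J) = -8 + 2*J)
v(g) = -70 + 5*g (v(g) = (-14 + g)*5 = -70 + 5*g)
117*v(C(1)) + 125 = 117*(-70 + 5*(-8 + 2*1)) + 125 = 117*(-70 + 5*(-8 + 2)) + 125 = 117*(-70 + 5*(-6)) + 125 = 117*(-70 - 30) + 125 = 117*(-100) + 125 = -11700 + 125 = -11575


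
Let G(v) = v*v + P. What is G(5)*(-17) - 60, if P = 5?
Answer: -570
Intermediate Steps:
G(v) = 5 + v**2 (G(v) = v*v + 5 = v**2 + 5 = 5 + v**2)
G(5)*(-17) - 60 = (5 + 5**2)*(-17) - 60 = (5 + 25)*(-17) - 60 = 30*(-17) - 60 = -510 - 60 = -570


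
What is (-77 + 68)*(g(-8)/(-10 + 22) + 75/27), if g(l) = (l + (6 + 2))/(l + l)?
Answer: -25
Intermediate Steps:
g(l) = (8 + l)/(2*l) (g(l) = (l + 8)/((2*l)) = (8 + l)*(1/(2*l)) = (8 + l)/(2*l))
(-77 + 68)*(g(-8)/(-10 + 22) + 75/27) = (-77 + 68)*(((1/2)*(8 - 8)/(-8))/(-10 + 22) + 75/27) = -9*(((1/2)*(-1/8)*0)/12 + 75*(1/27)) = -9*(0*(1/12) + 25/9) = -9*(0 + 25/9) = -9*25/9 = -25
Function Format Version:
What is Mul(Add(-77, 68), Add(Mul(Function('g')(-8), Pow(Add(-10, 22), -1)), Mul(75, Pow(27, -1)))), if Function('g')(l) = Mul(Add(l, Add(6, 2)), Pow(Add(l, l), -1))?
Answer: -25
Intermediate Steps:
Function('g')(l) = Mul(Rational(1, 2), Pow(l, -1), Add(8, l)) (Function('g')(l) = Mul(Add(l, 8), Pow(Mul(2, l), -1)) = Mul(Add(8, l), Mul(Rational(1, 2), Pow(l, -1))) = Mul(Rational(1, 2), Pow(l, -1), Add(8, l)))
Mul(Add(-77, 68), Add(Mul(Function('g')(-8), Pow(Add(-10, 22), -1)), Mul(75, Pow(27, -1)))) = Mul(Add(-77, 68), Add(Mul(Mul(Rational(1, 2), Pow(-8, -1), Add(8, -8)), Pow(Add(-10, 22), -1)), Mul(75, Pow(27, -1)))) = Mul(-9, Add(Mul(Mul(Rational(1, 2), Rational(-1, 8), 0), Pow(12, -1)), Mul(75, Rational(1, 27)))) = Mul(-9, Add(Mul(0, Rational(1, 12)), Rational(25, 9))) = Mul(-9, Add(0, Rational(25, 9))) = Mul(-9, Rational(25, 9)) = -25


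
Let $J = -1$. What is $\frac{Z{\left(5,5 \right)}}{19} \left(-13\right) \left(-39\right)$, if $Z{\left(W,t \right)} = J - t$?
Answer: $- \frac{3042}{19} \approx -160.11$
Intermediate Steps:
$Z{\left(W,t \right)} = -1 - t$
$\frac{Z{\left(5,5 \right)}}{19} \left(-13\right) \left(-39\right) = \frac{-1 - 5}{19} \left(-13\right) \left(-39\right) = \left(-1 - 5\right) \frac{1}{19} \left(-13\right) \left(-39\right) = \left(-6\right) \frac{1}{19} \left(-13\right) \left(-39\right) = \left(- \frac{6}{19}\right) \left(-13\right) \left(-39\right) = \frac{78}{19} \left(-39\right) = - \frac{3042}{19}$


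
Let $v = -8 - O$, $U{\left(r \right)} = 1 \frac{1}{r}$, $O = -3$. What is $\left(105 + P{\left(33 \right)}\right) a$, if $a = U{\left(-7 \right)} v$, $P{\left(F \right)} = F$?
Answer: $\frac{690}{7} \approx 98.571$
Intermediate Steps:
$U{\left(r \right)} = \frac{1}{r}$
$v = -5$ ($v = -8 - -3 = -8 + 3 = -5$)
$a = \frac{5}{7}$ ($a = \frac{1}{-7} \left(-5\right) = \left(- \frac{1}{7}\right) \left(-5\right) = \frac{5}{7} \approx 0.71429$)
$\left(105 + P{\left(33 \right)}\right) a = \left(105 + 33\right) \frac{5}{7} = 138 \cdot \frac{5}{7} = \frac{690}{7}$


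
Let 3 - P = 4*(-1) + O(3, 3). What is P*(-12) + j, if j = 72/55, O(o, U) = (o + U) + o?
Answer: 1392/55 ≈ 25.309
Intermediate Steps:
O(o, U) = U + 2*o (O(o, U) = (U + o) + o = U + 2*o)
j = 72/55 (j = 72*(1/55) = 72/55 ≈ 1.3091)
P = -2 (P = 3 - (4*(-1) + (3 + 2*3)) = 3 - (-4 + (3 + 6)) = 3 - (-4 + 9) = 3 - 1*5 = 3 - 5 = -2)
P*(-12) + j = -2*(-12) + 72/55 = 24 + 72/55 = 1392/55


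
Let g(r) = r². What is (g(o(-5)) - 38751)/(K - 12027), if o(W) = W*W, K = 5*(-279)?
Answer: 19063/6711 ≈ 2.8406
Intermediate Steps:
K = -1395
o(W) = W²
(g(o(-5)) - 38751)/(K - 12027) = (((-5)²)² - 38751)/(-1395 - 12027) = (25² - 38751)/(-13422) = (625 - 38751)*(-1/13422) = -38126*(-1/13422) = 19063/6711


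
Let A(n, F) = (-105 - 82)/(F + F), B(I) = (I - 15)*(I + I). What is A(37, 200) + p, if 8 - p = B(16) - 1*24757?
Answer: 9893013/400 ≈ 24733.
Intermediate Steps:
B(I) = 2*I*(-15 + I) (B(I) = (-15 + I)*(2*I) = 2*I*(-15 + I))
A(n, F) = -187/(2*F) (A(n, F) = -187*1/(2*F) = -187/(2*F))
p = 24733 (p = 8 - (2*16*(-15 + 16) - 1*24757) = 8 - (2*16*1 - 24757) = 8 - (32 - 24757) = 8 - 1*(-24725) = 8 + 24725 = 24733)
A(37, 200) + p = -187/2/200 + 24733 = -187/2*1/200 + 24733 = -187/400 + 24733 = 9893013/400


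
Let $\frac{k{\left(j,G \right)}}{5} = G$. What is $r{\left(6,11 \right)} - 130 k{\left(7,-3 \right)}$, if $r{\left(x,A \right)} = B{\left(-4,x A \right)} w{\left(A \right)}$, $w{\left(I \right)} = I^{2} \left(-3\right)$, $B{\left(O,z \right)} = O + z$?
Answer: $-20556$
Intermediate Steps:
$k{\left(j,G \right)} = 5 G$
$w{\left(I \right)} = - 3 I^{2}$
$r{\left(x,A \right)} = - 3 A^{2} \left(-4 + A x\right)$ ($r{\left(x,A \right)} = \left(-4 + x A\right) \left(- 3 A^{2}\right) = \left(-4 + A x\right) \left(- 3 A^{2}\right) = - 3 A^{2} \left(-4 + A x\right)$)
$r{\left(6,11 \right)} - 130 k{\left(7,-3 \right)} = 3 \cdot 11^{2} \left(4 - 11 \cdot 6\right) - 130 \cdot 5 \left(-3\right) = 3 \cdot 121 \left(4 - 66\right) - -1950 = 3 \cdot 121 \left(-62\right) + 1950 = -22506 + 1950 = -20556$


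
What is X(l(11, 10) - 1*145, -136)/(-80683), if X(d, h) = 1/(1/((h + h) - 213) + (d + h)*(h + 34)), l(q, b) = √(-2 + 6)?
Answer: -485/1113597174107 ≈ -4.3553e-10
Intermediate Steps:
l(q, b) = 2 (l(q, b) = √4 = 2)
X(d, h) = 1/(1/(-213 + 2*h) + (34 + h)*(d + h)) (X(d, h) = 1/(1/(2*h - 213) + (d + h)*(34 + h)) = 1/(1/(-213 + 2*h) + (34 + h)*(d + h)))
X(l(11, 10) - 1*145, -136)/(-80683) = ((213 - 2*(-136))/(-1 - 2*(-136)³ + 145*(-136)² + 7242*(2 - 1*145) + 7242*(-136) - 2*(2 - 1*145)*(-136)² + 145*(2 - 1*145)*(-136)))/(-80683) = ((213 + 272)/(-1 - 2*(-2515456) + 145*18496 + 7242*(2 - 145) - 984912 - 2*(2 - 145)*18496 + 145*(2 - 145)*(-136)))*(-1/80683) = (485/(-1 + 5030912 + 2681920 + 7242*(-143) - 984912 - 2*(-143)*18496 + 145*(-143)*(-136)))*(-1/80683) = (485/(-1 + 5030912 + 2681920 - 1035606 - 984912 + 5289856 + 2819960))*(-1/80683) = (485/13802129)*(-1/80683) = -485/1113597174107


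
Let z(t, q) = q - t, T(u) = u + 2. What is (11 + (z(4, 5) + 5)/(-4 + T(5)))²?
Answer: 169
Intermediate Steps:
T(u) = 2 + u
(11 + (z(4, 5) + 5)/(-4 + T(5)))² = (11 + ((5 - 1*4) + 5)/(-4 + (2 + 5)))² = (11 + ((5 - 4) + 5)/(-4 + 7))² = (11 + (1 + 5)/3)² = (11 + 6*(⅓))² = (11 + 2)² = 13² = 169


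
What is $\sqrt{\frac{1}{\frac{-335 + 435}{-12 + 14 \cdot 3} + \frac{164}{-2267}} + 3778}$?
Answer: $\frac{\sqrt{1858411830730}}{22178} \approx 61.468$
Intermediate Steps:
$\sqrt{\frac{1}{\frac{-335 + 435}{-12 + 14 \cdot 3} + \frac{164}{-2267}} + 3778} = \sqrt{\frac{1}{\frac{100}{-12 + 42} + 164 \left(- \frac{1}{2267}\right)} + 3778} = \sqrt{\frac{1}{\frac{100}{30} - \frac{164}{2267}} + 3778} = \sqrt{\frac{1}{100 \cdot \frac{1}{30} - \frac{164}{2267}} + 3778} = \sqrt{\frac{1}{\frac{10}{3} - \frac{164}{2267}} + 3778} = \sqrt{\frac{1}{\frac{22178}{6801}} + 3778} = \sqrt{\frac{6801}{22178} + 3778} = \sqrt{\frac{83795285}{22178}} = \frac{\sqrt{1858411830730}}{22178}$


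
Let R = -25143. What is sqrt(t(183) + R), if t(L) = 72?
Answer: I*sqrt(25071) ≈ 158.34*I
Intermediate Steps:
sqrt(t(183) + R) = sqrt(72 - 25143) = sqrt(-25071) = I*sqrt(25071)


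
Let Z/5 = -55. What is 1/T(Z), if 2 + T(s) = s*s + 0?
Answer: 1/75623 ≈ 1.3223e-5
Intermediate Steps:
Z = -275 (Z = 5*(-55) = -275)
T(s) = -2 + s² (T(s) = -2 + (s*s + 0) = -2 + (s² + 0) = -2 + s²)
1/T(Z) = 1/(-2 + (-275)²) = 1/(-2 + 75625) = 1/75623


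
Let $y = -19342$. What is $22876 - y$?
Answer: $42218$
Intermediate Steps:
$22876 - y = 22876 - -19342 = 22876 + 19342 = 42218$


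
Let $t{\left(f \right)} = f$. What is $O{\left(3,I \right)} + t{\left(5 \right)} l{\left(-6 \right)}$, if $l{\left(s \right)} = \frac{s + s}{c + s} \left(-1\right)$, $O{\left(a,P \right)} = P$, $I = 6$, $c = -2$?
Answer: $- \frac{3}{2} \approx -1.5$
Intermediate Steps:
$l{\left(s \right)} = - \frac{2 s}{-2 + s}$ ($l{\left(s \right)} = \frac{s + s}{-2 + s} \left(-1\right) = \frac{2 s}{-2 + s} \left(-1\right) = - \frac{2 s}{-2 + s}$)
$O{\left(3,I \right)} + t{\left(5 \right)} l{\left(-6 \right)} = 6 + 5 \left(\left(-2\right) \left(-6\right) \frac{1}{-2 - 6}\right) = 6 + 5 \left(\left(-2\right) \left(-6\right) \frac{1}{-8}\right) = 6 + 5 \left(\left(-2\right) \left(-6\right) \left(- \frac{1}{8}\right)\right) = 6 + 5 \left(- \frac{3}{2}\right) = 6 - \frac{15}{2} = - \frac{3}{2}$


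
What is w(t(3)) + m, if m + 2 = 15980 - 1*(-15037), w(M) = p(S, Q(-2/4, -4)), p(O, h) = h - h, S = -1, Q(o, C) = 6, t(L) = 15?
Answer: 31015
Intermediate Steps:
p(O, h) = 0
w(M) = 0
m = 31015 (m = -2 + (15980 - 1*(-15037)) = -2 + (15980 + 15037) = -2 + 31017 = 31015)
w(t(3)) + m = 0 + 31015 = 31015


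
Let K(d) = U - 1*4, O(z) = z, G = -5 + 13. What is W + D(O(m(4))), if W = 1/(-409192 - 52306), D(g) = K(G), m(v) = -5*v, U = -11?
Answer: -6922471/461498 ≈ -15.000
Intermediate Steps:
G = 8
K(d) = -15 (K(d) = -11 - 1*4 = -11 - 4 = -15)
D(g) = -15
W = -1/461498 (W = 1/(-461498) = -1/461498 ≈ -2.1669e-6)
W + D(O(m(4))) = -1/461498 - 15 = -6922471/461498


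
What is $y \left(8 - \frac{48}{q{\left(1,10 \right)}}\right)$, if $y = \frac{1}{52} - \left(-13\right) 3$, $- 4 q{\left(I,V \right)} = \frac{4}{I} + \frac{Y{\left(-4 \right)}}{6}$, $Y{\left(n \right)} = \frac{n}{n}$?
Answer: $\frac{52754}{25} \approx 2110.2$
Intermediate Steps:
$Y{\left(n \right)} = 1$
$q{\left(I,V \right)} = - \frac{1}{24} - \frac{1}{I}$ ($q{\left(I,V \right)} = - \frac{\frac{4}{I} + 1 \cdot \frac{1}{6}}{4} = - \frac{\frac{4}{I} + \frac{1}{6}}{4} = - \frac{\frac{1}{6} + \frac{4}{I}}{4} = - \frac{1}{24} - \frac{1}{I}$)
$y = \frac{2029}{52}$ ($y = \frac{1}{52} - -39 = \frac{1}{52} + 39 = \frac{2029}{52} \approx 39.019$)
$y \left(8 - \frac{48}{q{\left(1,10 \right)}}\right) = \frac{2029 \left(8 - \frac{48}{\frac{1}{24} \cdot 1^{-1} \left(-24 - 1\right)}\right)}{52} = \frac{2029 \left(8 - \frac{48}{\frac{1}{24} \cdot 1 \left(-24 - 1\right)}\right)}{52} = \frac{2029 \left(8 - \frac{48}{\frac{1}{24} \cdot 1 \left(-25\right)}\right)}{52} = \frac{2029 \left(8 - \frac{48}{- \frac{25}{24}}\right)}{52} = \frac{2029 \left(8 - - \frac{1152}{25}\right)}{52} = \frac{2029 \left(8 + \frac{1152}{25}\right)}{52} = \frac{2029}{52} \cdot \frac{1352}{25} = \frac{52754}{25}$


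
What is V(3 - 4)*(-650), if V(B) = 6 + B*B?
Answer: -4550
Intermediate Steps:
V(B) = 6 + B**2
V(3 - 4)*(-650) = (6 + (3 - 4)**2)*(-650) = (6 + (-1)**2)*(-650) = (6 + 1)*(-650) = 7*(-650) = -4550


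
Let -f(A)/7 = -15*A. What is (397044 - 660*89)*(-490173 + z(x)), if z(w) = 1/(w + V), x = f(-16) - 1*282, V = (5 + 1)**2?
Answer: -53230623252416/321 ≈ -1.6583e+11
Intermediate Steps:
f(A) = 105*A (f(A) = -(-105)*A = 105*A)
V = 36 (V = 6**2 = 36)
x = -1962 (x = 105*(-16) - 1*282 = -1680 - 282 = -1962)
z(w) = 1/(36 + w) (z(w) = 1/(w + 36) = 1/(36 + w))
(397044 - 660*89)*(-490173 + z(x)) = (397044 - 660*89)*(-490173 + 1/(36 - 1962)) = (397044 - 58740)*(-490173 + 1/(-1926)) = 338304*(-490173 - 1/1926) = 338304*(-944073199/1926) = -53230623252416/321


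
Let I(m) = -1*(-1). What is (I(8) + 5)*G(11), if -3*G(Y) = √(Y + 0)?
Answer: -2*√11 ≈ -6.6332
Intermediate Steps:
I(m) = 1
G(Y) = -√Y/3 (G(Y) = -√(Y + 0)/3 = -√Y/3)
(I(8) + 5)*G(11) = (1 + 5)*(-√11/3) = 6*(-√11/3) = -2*√11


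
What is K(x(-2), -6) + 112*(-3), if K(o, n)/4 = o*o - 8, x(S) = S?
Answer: -352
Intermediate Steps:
K(o, n) = -32 + 4*o² (K(o, n) = 4*(o*o - 8) = 4*(o² - 8) = 4*(-8 + o²) = -32 + 4*o²)
K(x(-2), -6) + 112*(-3) = (-32 + 4*(-2)²) + 112*(-3) = (-32 + 4*4) - 336 = (-32 + 16) - 336 = -16 - 336 = -352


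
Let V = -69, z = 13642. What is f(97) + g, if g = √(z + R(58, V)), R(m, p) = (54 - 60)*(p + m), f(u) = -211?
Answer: -211 + 2*√3427 ≈ -93.919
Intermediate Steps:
R(m, p) = -6*m - 6*p (R(m, p) = -6*(m + p) = -6*m - 6*p)
g = 2*√3427 (g = √(13642 + (-6*58 - 6*(-69))) = √(13642 + (-348 + 414)) = √(13642 + 66) = √13708 = 2*√3427 ≈ 117.08)
f(97) + g = -211 + 2*√3427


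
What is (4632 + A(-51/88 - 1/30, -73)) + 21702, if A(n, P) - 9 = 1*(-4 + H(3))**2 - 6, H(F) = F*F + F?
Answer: 26401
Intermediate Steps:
H(F) = F + F**2 (H(F) = F**2 + F = F + F**2)
A(n, P) = 67 (A(n, P) = 9 + (1*(-4 + 3*(1 + 3))**2 - 6) = 9 + (1*(-4 + 3*4)**2 - 6) = 9 + (1*(-4 + 12)**2 - 6) = 9 + (1*8**2 - 6) = 9 + (1*64 - 6) = 9 + (64 - 6) = 9 + 58 = 67)
(4632 + A(-51/88 - 1/30, -73)) + 21702 = (4632 + 67) + 21702 = 4699 + 21702 = 26401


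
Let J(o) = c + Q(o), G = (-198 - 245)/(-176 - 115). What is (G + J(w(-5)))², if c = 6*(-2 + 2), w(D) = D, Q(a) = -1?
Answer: 23104/84681 ≈ 0.27284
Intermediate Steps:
c = 0 (c = 6*0 = 0)
G = 443/291 (G = -443/(-291) = -443*(-1/291) = 443/291 ≈ 1.5223)
J(o) = -1 (J(o) = 0 - 1 = -1)
(G + J(w(-5)))² = (443/291 - 1)² = (152/291)² = 23104/84681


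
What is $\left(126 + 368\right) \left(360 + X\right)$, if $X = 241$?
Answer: $296894$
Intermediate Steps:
$\left(126 + 368\right) \left(360 + X\right) = \left(126 + 368\right) \left(360 + 241\right) = 494 \cdot 601 = 296894$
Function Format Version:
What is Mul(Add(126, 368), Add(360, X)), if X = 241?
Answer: 296894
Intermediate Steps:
Mul(Add(126, 368), Add(360, X)) = Mul(Add(126, 368), Add(360, 241)) = Mul(494, 601) = 296894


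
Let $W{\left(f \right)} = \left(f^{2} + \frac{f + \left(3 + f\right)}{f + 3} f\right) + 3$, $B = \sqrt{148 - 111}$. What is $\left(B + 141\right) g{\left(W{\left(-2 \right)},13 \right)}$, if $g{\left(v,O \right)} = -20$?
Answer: $-2820 - 20 \sqrt{37} \approx -2941.7$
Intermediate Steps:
$B = \sqrt{37} \approx 6.0828$
$W{\left(f \right)} = 3 + f^{2} + \frac{f \left(3 + 2 f\right)}{3 + f}$ ($W{\left(f \right)} = \left(f^{2} + \frac{3 + 2 f}{3 + f} f\right) + 3 = \left(f^{2} + \frac{f \left(3 + 2 f\right)}{3 + f}\right) + 3 = 3 + f^{2} + \frac{f \left(3 + 2 f\right)}{3 + f}$)
$\left(B + 141\right) g{\left(W{\left(-2 \right)},13 \right)} = \left(\sqrt{37} + 141\right) \left(-20\right) = \left(141 + \sqrt{37}\right) \left(-20\right) = -2820 - 20 \sqrt{37}$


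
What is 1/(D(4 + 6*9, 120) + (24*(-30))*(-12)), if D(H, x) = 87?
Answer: 1/8727 ≈ 0.00011459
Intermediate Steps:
1/(D(4 + 6*9, 120) + (24*(-30))*(-12)) = 1/(87 + (24*(-30))*(-12)) = 1/(87 - 720*(-12)) = 1/(87 + 8640) = 1/8727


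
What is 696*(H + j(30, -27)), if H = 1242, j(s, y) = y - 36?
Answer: 820584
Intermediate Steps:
j(s, y) = -36 + y
696*(H + j(30, -27)) = 696*(1242 + (-36 - 27)) = 696*(1242 - 63) = 696*1179 = 820584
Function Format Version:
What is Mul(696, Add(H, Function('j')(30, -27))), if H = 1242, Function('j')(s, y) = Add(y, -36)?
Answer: 820584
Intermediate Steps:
Function('j')(s, y) = Add(-36, y)
Mul(696, Add(H, Function('j')(30, -27))) = Mul(696, Add(1242, Add(-36, -27))) = Mul(696, Add(1242, -63)) = Mul(696, 1179) = 820584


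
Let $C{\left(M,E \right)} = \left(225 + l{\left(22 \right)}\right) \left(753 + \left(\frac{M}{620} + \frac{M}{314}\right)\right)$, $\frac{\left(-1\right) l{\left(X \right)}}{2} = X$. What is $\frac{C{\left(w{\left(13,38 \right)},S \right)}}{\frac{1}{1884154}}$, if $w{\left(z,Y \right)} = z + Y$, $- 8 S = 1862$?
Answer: $\frac{12502371222679269}{48670} \approx 2.5688 \cdot 10^{11}$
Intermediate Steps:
$S = - \frac{931}{4}$ ($S = \left(- \frac{1}{8}\right) 1862 = - \frac{931}{4} \approx -232.75$)
$l{\left(X \right)} = - 2 X$
$w{\left(z,Y \right)} = Y + z$
$C{\left(M,E \right)} = 136293 + \frac{84527 M}{97340}$ ($C{\left(M,E \right)} = \left(225 - 44\right) \left(753 + \left(\frac{M}{620} + \frac{M}{314}\right)\right) = \left(225 - 44\right) \left(753 + \left(M \frac{1}{620} + M \frac{1}{314}\right)\right) = 181 \left(753 + \left(\frac{M}{620} + \frac{M}{314}\right)\right) = 181 \left(753 + \frac{467 M}{97340}\right) = 136293 + \frac{84527 M}{97340}$)
$\frac{C{\left(w{\left(13,38 \right)},S \right)}}{\frac{1}{1884154}} = \frac{136293 + \frac{84527 \left(38 + 13\right)}{97340}}{\frac{1}{1884154}} = \left(136293 + \frac{84527}{97340} \cdot 51\right) \frac{1}{\frac{1}{1884154}} = \left(136293 + \frac{4310877}{97340}\right) 1884154 = \frac{13271071497}{97340} \cdot 1884154 = \frac{12502371222679269}{48670}$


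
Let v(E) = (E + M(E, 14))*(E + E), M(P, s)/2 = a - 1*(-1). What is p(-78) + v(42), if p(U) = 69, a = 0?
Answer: 3765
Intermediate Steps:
M(P, s) = 2 (M(P, s) = 2*(0 - 1*(-1)) = 2*(0 + 1) = 2*1 = 2)
v(E) = 2*E*(2 + E) (v(E) = (E + 2)*(E + E) = (2 + E)*(2*E) = 2*E*(2 + E))
p(-78) + v(42) = 69 + 2*42*(2 + 42) = 69 + 2*42*44 = 69 + 3696 = 3765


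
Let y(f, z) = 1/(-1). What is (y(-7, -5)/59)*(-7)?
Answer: 7/59 ≈ 0.11864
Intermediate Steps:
y(f, z) = -1
(y(-7, -5)/59)*(-7) = (-1/59)*(-7) = ((1/59)*(-1))*(-7) = -1/59*(-7) = 7/59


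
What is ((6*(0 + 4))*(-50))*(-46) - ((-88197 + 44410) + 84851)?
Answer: 14136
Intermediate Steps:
((6*(0 + 4))*(-50))*(-46) - ((-88197 + 44410) + 84851) = ((6*4)*(-50))*(-46) - (-43787 + 84851) = (24*(-50))*(-46) - 1*41064 = -1200*(-46) - 41064 = 55200 - 41064 = 14136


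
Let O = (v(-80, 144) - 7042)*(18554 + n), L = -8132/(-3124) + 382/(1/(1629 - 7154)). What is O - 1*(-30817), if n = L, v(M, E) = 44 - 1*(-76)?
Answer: 11309511915323/781 ≈ 1.4481e+10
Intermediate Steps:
v(M, E) = 120 (v(M, E) = 44 + 76 = 120)
L = -1648337517/781 (L = -8132*(-1/3124) + 382/(1/(-5525)) = 2033/781 + 382/(-1/5525) = 2033/781 + 382*(-5525) = 2033/781 - 2110550 = -1648337517/781 ≈ -2.1105e+6)
n = -1648337517/781 ≈ -2.1105e+6
O = 11309487847246/781 (O = (120 - 7042)*(18554 - 1648337517/781) = -6922*(-1633846843/781) = 11309487847246/781 ≈ 1.4481e+10)
O - 1*(-30817) = 11309487847246/781 - 1*(-30817) = 11309487847246/781 + 30817 = 11309511915323/781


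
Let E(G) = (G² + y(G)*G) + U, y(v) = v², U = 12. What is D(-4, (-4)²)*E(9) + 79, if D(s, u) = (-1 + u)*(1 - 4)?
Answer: -36911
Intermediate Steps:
D(s, u) = 3 - 3*u (D(s, u) = (-1 + u)*(-3) = 3 - 3*u)
E(G) = 12 + G² + G³ (E(G) = (G² + G²*G) + 12 = (G² + G³) + 12 = 12 + G² + G³)
D(-4, (-4)²)*E(9) + 79 = (3 - 3*(-4)²)*(12 + 9² + 9³) + 79 = (3 - 3*16)*(12 + 81 + 729) + 79 = (3 - 48)*822 + 79 = -45*822 + 79 = -36990 + 79 = -36911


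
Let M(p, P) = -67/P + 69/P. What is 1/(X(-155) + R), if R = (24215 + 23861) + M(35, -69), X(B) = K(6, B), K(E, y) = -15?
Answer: 69/3316207 ≈ 2.0807e-5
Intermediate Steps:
X(B) = -15
M(p, P) = 2/P
R = 3317242/69 (R = (24215 + 23861) + 2/(-69) = 48076 + 2*(-1/69) = 48076 - 2/69 = 3317242/69 ≈ 48076.)
1/(X(-155) + R) = 1/(-15 + 3317242/69) = 1/(3316207/69) = 69/3316207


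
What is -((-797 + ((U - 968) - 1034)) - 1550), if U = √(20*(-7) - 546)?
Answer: 4349 - 7*I*√14 ≈ 4349.0 - 26.192*I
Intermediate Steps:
U = 7*I*√14 (U = √(-140 - 546) = √(-686) = 7*I*√14 ≈ 26.192*I)
-((-797 + ((U - 968) - 1034)) - 1550) = -((-797 + ((7*I*√14 - 968) - 1034)) - 1550) = -((-797 + ((-968 + 7*I*√14) - 1034)) - 1550) = -((-797 + (-2002 + 7*I*√14)) - 1550) = -((-2799 + 7*I*√14) - 1550) = -(-4349 + 7*I*√14) = 4349 - 7*I*√14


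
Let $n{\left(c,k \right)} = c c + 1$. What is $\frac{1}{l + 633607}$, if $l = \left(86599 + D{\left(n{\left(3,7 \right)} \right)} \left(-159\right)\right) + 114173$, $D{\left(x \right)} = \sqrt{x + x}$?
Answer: $\frac{15743}{13135619057} + \frac{6 \sqrt{5}}{13135619057} \approx 1.1995 \cdot 10^{-6}$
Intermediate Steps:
$n{\left(c,k \right)} = 1 + c^{2}$ ($n{\left(c,k \right)} = c^{2} + 1 = 1 + c^{2}$)
$D{\left(x \right)} = \sqrt{2} \sqrt{x}$ ($D{\left(x \right)} = \sqrt{2 x} = \sqrt{2} \sqrt{x}$)
$l = 200772 - 318 \sqrt{5}$ ($l = \left(86599 + \sqrt{2} \sqrt{1 + 3^{2}} \left(-159\right)\right) + 114173 = \left(86599 + \sqrt{2} \sqrt{1 + 9} \left(-159\right)\right) + 114173 = \left(86599 + \sqrt{2} \sqrt{10} \left(-159\right)\right) + 114173 = \left(86599 + 2 \sqrt{5} \left(-159\right)\right) + 114173 = \left(86599 - 318 \sqrt{5}\right) + 114173 = 200772 - 318 \sqrt{5} \approx 2.0006 \cdot 10^{5}$)
$\frac{1}{l + 633607} = \frac{1}{\left(200772 - 318 \sqrt{5}\right) + 633607} = \frac{1}{834379 - 318 \sqrt{5}}$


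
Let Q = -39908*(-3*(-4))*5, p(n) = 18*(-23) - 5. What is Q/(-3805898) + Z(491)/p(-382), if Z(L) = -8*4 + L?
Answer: -371810031/797335631 ≈ -0.46632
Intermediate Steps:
p(n) = -419 (p(n) = -414 - 5 = -419)
Z(L) = -32 + L
Q = -2394480 (Q = -478896*5 = -39908*60 = -2394480)
Q/(-3805898) + Z(491)/p(-382) = -2394480/(-3805898) + (-32 + 491)/(-419) = -2394480*(-1/3805898) + 459*(-1/419) = 1197240/1902949 - 459/419 = -371810031/797335631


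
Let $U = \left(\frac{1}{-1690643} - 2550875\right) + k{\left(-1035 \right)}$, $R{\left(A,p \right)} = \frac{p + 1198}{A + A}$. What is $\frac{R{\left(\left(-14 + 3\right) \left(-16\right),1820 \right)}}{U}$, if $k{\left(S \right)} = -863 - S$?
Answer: $- \frac{850393429}{252989919425760} \approx -3.3614 \cdot 10^{-6}$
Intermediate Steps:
$R{\left(A,p \right)} = \frac{1198 + p}{2 A}$
$U = - \frac{4312328172030}{1690643}$ ($U = \left(\frac{1}{-1690643} - 2550875\right) - -172 = \left(- \frac{1}{1690643} - 2550875\right) + \left(-863 + 1035\right) = - \frac{4312618962626}{1690643} + 172 = - \frac{4312328172030}{1690643} \approx -2.5507 \cdot 10^{6}$)
$\frac{R{\left(\left(-14 + 3\right) \left(-16\right),1820 \right)}}{U} = \frac{\frac{1}{2} \frac{1}{\left(-14 + 3\right) \left(-16\right)} \left(1198 + 1820\right)}{- \frac{4312328172030}{1690643}} = \frac{1}{2} \frac{1}{\left(-11\right) \left(-16\right)} 3018 \left(- \frac{1690643}{4312328172030}\right) = \frac{1}{2} \cdot \frac{1}{176} \cdot 3018 \left(- \frac{1690643}{4312328172030}\right) = \frac{1509}{176} \left(- \frac{1690643}{4312328172030}\right) = - \frac{850393429}{252989919425760}$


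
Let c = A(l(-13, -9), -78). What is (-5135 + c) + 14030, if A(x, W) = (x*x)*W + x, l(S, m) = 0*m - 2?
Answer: 8581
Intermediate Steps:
l(S, m) = -2 (l(S, m) = 0 - 2 = -2)
A(x, W) = x + W*x² (A(x, W) = x²*W + x = W*x² + x = x + W*x²)
c = -314 (c = -2*(1 - 78*(-2)) = -2*(1 + 156) = -2*157 = -314)
(-5135 + c) + 14030 = (-5135 - 314) + 14030 = -5449 + 14030 = 8581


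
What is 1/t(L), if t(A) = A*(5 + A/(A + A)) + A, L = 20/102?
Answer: 51/65 ≈ 0.78462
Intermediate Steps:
L = 10/51 (L = 20*(1/102) = 10/51 ≈ 0.19608)
t(A) = 13*A/2 (t(A) = A*(5 + A/((2*A))) + A = A*(5 + A*(1/(2*A))) + A = A*(5 + 1/2) + A = A*(11/2) + A = 11*A/2 + A = 13*A/2)
1/t(L) = 1/((13/2)*(10/51)) = 1/(65/51) = 51/65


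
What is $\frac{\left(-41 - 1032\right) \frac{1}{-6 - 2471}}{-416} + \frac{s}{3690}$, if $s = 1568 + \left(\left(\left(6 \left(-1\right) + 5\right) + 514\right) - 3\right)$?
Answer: $\frac{1068639163}{1901147040} \approx 0.5621$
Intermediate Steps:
$s = 2078$ ($s = 1568 + \left(\left(\left(-6 + 5\right) + 514\right) - 3\right) = 1568 + \left(\left(-1 + 514\right) - 3\right) = 1568 + \left(513 - 3\right) = 1568 + 510 = 2078$)
$\frac{\left(-41 - 1032\right) \frac{1}{-6 - 2471}}{-416} + \frac{s}{3690} = \frac{\left(-41 - 1032\right) \frac{1}{-6 - 2471}}{-416} + \frac{2078}{3690} = - \frac{1073}{-2477} \left(- \frac{1}{416}\right) + 2078 \cdot \frac{1}{3690} = \left(-1073\right) \left(- \frac{1}{2477}\right) \left(- \frac{1}{416}\right) + \frac{1039}{1845} = \frac{1073}{2477} \left(- \frac{1}{416}\right) + \frac{1039}{1845} = - \frac{1073}{1030432} + \frac{1039}{1845} = \frac{1068639163}{1901147040}$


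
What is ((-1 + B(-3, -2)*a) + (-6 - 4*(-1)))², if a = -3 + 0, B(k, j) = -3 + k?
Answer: 225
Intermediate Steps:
a = -3
((-1 + B(-3, -2)*a) + (-6 - 4*(-1)))² = ((-1 + (-3 - 3)*(-3)) + (-6 - 4*(-1)))² = ((-1 - 6*(-3)) + (-6 + 4))² = ((-1 + 18) - 2)² = (17 - 2)² = 15² = 225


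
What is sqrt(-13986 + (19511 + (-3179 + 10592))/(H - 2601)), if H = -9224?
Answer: I*sqrt(78239579902)/2365 ≈ 118.27*I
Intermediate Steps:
sqrt(-13986 + (19511 + (-3179 + 10592))/(H - 2601)) = sqrt(-13986 + (19511 + (-3179 + 10592))/(-9224 - 2601)) = sqrt(-13986 + (19511 + 7413)/(-11825)) = sqrt(-13986 + 26924*(-1/11825)) = sqrt(-13986 - 26924/11825) = sqrt(-165411374/11825) = I*sqrt(78239579902)/2365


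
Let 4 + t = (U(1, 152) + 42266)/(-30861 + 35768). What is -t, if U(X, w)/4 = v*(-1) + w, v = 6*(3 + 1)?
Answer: -23150/4907 ≈ -4.7178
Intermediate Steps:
v = 24 (v = 6*4 = 24)
U(X, w) = -96 + 4*w (U(X, w) = 4*(24*(-1) + w) = 4*(-24 + w) = -96 + 4*w)
t = 23150/4907 (t = -4 + ((-96 + 4*152) + 42266)/(-30861 + 35768) = -4 + ((-96 + 608) + 42266)/4907 = -4 + (512 + 42266)*(1/4907) = -4 + 42778*(1/4907) = -4 + 42778/4907 = 23150/4907 ≈ 4.7178)
-t = -1*23150/4907 = -23150/4907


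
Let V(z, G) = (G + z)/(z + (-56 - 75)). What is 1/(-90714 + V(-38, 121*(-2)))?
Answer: -169/15330386 ≈ -1.1024e-5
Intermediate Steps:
V(z, G) = (G + z)/(-131 + z) (V(z, G) = (G + z)/(z - 131) = (G + z)/(-131 + z))
1/(-90714 + V(-38, 121*(-2))) = 1/(-90714 + (121*(-2) - 38)/(-131 - 38)) = 1/(-90714 + (-242 - 38)/(-169)) = 1/(-90714 - 1/169*(-280)) = 1/(-90714 + 280/169) = 1/(-15330386/169) = -169/15330386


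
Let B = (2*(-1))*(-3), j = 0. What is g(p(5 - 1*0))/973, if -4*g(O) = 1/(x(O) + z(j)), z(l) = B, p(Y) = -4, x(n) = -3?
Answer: -1/11676 ≈ -8.5646e-5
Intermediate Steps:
B = 6 (B = -2*(-3) = 6)
z(l) = 6
g(O) = -1/12 (g(O) = -1/(4*(-3 + 6)) = -1/4/3 = -1/4*1/3 = -1/12)
g(p(5 - 1*0))/973 = -1/12/973 = -1/12*1/973 = -1/11676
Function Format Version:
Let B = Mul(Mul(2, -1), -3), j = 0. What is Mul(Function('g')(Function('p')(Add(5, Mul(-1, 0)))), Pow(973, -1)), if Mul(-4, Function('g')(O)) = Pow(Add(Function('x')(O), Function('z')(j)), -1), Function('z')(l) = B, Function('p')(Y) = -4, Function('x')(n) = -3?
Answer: Rational(-1, 11676) ≈ -8.5646e-5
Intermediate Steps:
B = 6 (B = Mul(-2, -3) = 6)
Function('z')(l) = 6
Function('g')(O) = Rational(-1, 12) (Function('g')(O) = Mul(Rational(-1, 4), Pow(Add(-3, 6), -1)) = Mul(Rational(-1, 4), Pow(3, -1)) = Mul(Rational(-1, 4), Rational(1, 3)) = Rational(-1, 12))
Mul(Function('g')(Function('p')(Add(5, Mul(-1, 0)))), Pow(973, -1)) = Mul(Rational(-1, 12), Pow(973, -1)) = Mul(Rational(-1, 12), Rational(1, 973)) = Rational(-1, 11676)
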